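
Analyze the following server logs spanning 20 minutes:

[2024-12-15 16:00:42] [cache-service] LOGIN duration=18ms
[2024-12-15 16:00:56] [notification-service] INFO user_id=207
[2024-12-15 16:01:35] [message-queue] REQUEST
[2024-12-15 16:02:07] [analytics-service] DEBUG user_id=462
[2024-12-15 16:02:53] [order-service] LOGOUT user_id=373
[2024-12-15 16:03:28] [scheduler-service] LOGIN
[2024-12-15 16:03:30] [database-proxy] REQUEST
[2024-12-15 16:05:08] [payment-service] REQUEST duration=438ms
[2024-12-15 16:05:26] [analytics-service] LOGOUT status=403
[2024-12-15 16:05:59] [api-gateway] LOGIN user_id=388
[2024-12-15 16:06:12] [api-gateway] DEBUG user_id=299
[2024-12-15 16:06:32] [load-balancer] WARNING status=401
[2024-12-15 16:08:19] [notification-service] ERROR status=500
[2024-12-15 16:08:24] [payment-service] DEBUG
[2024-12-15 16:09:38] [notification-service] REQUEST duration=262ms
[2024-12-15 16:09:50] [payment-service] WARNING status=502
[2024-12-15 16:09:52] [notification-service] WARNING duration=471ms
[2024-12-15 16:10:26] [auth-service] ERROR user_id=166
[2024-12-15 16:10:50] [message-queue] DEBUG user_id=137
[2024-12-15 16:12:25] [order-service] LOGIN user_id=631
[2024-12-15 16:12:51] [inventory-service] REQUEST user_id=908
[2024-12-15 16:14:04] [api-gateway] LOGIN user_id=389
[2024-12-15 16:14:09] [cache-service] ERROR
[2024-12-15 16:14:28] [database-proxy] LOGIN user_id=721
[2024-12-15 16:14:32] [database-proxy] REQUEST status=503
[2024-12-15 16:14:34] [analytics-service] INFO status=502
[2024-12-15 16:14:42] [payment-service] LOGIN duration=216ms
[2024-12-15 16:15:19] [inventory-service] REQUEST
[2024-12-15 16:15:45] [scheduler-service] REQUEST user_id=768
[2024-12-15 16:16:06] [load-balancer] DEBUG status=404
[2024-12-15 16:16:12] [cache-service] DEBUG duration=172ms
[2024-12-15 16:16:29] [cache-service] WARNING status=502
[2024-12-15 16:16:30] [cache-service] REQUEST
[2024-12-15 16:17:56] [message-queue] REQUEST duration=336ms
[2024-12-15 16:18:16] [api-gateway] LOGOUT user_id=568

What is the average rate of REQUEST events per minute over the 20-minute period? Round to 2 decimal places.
0.5

To calculate the rate:

1. Count total REQUEST events: 10
2. Total time period: 20 minutes
3. Rate = 10 / 20 = 0.5 events per minute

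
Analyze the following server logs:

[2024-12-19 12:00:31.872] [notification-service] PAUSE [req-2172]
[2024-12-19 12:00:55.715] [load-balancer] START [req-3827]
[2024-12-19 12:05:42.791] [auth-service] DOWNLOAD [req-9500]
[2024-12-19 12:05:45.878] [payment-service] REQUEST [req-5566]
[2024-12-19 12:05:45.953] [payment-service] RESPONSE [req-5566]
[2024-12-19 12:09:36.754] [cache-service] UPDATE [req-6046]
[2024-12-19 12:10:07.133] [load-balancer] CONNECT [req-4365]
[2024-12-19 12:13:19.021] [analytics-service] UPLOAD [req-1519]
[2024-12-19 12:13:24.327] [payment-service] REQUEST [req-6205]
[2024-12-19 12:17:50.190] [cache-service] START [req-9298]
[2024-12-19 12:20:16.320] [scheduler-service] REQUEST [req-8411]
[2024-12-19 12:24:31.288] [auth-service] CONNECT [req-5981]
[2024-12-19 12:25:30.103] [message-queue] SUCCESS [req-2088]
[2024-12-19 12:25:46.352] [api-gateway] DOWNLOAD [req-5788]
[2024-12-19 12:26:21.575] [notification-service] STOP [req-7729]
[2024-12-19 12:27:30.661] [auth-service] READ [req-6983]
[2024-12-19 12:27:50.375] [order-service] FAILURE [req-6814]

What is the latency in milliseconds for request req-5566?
75

To calculate latency:

1. Find REQUEST with id req-5566: 2024-12-19 12:05:45.878
2. Find RESPONSE with id req-5566: 2024-12-19 12:05:45.953
3. Latency: 2024-12-19 12:05:45.953 - 2024-12-19 12:05:45.878 = 75ms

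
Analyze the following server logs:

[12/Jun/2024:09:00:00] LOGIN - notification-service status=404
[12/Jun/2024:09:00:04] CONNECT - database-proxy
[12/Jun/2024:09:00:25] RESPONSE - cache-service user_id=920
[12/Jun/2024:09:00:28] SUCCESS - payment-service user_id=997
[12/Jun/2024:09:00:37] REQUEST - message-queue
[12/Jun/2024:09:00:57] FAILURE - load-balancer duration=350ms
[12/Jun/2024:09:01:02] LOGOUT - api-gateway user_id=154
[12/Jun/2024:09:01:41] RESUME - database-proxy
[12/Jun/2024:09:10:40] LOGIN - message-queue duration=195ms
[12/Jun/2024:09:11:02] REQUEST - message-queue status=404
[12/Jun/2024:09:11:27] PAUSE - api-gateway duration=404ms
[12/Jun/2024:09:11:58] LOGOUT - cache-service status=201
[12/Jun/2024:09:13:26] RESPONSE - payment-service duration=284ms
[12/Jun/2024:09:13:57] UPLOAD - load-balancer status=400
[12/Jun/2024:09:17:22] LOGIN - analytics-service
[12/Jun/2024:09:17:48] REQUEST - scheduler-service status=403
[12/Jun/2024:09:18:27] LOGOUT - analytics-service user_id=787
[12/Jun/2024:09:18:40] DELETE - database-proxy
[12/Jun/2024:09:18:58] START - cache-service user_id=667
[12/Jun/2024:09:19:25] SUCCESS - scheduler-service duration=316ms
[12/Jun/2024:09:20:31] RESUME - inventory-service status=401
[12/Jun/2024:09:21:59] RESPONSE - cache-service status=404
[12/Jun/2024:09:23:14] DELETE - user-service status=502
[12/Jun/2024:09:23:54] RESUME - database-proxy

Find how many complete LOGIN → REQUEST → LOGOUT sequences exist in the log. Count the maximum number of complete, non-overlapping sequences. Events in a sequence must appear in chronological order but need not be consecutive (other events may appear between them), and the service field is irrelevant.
3

To count sequences:

1. Look for pattern: LOGIN → REQUEST → LOGOUT
2. Greedily scan the log in chronological order, matching each sequence element in turn (ignoring service)
3. Each time the full pattern completes, increment the count and restart matching from the next event
4. Complete non-overlapping sequences found: 3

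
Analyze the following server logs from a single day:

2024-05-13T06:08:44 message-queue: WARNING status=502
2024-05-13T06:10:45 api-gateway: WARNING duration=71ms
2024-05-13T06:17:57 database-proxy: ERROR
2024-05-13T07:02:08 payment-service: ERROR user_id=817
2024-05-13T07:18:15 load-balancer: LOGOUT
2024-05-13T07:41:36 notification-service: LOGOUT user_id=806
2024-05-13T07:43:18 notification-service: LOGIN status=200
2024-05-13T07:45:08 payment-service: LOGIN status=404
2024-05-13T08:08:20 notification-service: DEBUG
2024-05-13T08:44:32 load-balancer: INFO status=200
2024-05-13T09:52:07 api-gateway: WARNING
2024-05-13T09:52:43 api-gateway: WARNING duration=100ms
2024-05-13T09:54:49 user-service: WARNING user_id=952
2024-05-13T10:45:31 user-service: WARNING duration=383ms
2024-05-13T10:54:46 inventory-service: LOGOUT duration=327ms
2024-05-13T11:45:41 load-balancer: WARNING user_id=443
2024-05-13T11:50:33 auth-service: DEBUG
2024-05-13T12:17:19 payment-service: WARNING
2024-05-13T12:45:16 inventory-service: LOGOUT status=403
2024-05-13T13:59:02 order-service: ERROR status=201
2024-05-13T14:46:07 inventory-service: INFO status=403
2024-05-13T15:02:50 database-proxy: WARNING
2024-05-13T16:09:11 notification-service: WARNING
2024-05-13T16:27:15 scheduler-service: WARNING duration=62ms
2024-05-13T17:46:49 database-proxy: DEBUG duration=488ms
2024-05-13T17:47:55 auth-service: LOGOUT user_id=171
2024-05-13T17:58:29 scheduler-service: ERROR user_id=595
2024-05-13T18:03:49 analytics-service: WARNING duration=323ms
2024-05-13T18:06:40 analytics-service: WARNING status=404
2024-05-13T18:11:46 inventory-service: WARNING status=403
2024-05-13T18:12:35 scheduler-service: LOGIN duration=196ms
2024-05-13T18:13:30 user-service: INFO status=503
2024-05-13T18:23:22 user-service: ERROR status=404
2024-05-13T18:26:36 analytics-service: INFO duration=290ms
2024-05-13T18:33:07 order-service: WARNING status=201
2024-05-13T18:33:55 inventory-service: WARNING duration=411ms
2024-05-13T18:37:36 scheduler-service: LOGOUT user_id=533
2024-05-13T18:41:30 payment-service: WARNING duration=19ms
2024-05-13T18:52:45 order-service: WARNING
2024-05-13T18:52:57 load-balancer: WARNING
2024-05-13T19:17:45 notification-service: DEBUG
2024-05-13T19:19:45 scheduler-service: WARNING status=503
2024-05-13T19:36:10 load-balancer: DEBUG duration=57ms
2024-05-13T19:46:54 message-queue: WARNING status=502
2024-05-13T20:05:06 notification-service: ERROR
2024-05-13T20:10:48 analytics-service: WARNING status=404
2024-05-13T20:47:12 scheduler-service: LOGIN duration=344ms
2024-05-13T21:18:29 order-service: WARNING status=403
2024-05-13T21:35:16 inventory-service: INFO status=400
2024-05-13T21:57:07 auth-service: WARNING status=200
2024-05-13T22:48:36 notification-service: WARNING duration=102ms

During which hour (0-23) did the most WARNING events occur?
18

To find the peak hour:

1. Group all WARNING events by hour
2. Count events in each hour
3. Find hour with maximum count
4. Peak hour: 18 (with 8 events)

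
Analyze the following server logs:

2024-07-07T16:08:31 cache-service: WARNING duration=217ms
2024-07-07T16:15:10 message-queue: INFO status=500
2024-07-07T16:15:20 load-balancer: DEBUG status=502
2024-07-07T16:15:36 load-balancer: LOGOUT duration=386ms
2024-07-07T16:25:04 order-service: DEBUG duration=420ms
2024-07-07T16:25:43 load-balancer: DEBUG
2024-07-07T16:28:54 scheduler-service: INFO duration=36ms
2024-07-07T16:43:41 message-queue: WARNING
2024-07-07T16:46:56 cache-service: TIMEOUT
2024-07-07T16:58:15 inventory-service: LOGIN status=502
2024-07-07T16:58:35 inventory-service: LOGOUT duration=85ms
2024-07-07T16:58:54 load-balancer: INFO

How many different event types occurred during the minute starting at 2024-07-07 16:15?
3

To count unique event types:

1. Filter events in the minute starting at 2024-07-07 16:15
2. Extract event types from matching entries
3. Count unique types: 3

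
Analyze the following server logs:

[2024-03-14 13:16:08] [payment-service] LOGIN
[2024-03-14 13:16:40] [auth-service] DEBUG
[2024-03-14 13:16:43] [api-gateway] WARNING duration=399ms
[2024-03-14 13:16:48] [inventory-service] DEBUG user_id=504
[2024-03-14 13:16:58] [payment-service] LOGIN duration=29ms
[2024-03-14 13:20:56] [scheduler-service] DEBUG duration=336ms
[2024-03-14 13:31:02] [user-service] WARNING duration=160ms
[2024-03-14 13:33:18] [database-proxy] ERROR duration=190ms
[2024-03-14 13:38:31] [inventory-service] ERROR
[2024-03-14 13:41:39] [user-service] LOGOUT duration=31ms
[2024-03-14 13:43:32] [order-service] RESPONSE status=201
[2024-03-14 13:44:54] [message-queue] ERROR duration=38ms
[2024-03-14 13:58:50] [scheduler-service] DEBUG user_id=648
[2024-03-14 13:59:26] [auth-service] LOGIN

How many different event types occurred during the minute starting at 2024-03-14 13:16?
3

To count unique event types:

1. Filter events in the minute starting at 2024-03-14 13:16
2. Extract event types from matching entries
3. Count unique types: 3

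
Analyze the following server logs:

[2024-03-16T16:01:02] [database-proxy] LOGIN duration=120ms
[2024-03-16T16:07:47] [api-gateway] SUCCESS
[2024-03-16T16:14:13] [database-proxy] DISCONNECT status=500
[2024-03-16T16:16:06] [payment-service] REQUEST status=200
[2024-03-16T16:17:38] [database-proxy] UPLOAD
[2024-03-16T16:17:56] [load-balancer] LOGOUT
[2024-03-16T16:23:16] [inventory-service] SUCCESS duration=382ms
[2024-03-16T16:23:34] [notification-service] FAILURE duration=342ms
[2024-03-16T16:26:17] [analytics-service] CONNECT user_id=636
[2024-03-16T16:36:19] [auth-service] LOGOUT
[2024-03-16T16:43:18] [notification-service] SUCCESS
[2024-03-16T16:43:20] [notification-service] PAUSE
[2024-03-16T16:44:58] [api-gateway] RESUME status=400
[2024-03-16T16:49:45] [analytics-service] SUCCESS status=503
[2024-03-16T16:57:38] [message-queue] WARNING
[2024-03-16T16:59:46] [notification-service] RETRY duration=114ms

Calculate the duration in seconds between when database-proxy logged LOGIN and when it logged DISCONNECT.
791

To find the time between events:

1. Locate the first LOGIN event for database-proxy: 2024-03-16T16:01:02
2. Locate the first DISCONNECT event for database-proxy: 2024-03-16T16:14:13
3. Calculate the difference: 2024-03-16T16:14:13 - 2024-03-16T16:01:02 = 791 seconds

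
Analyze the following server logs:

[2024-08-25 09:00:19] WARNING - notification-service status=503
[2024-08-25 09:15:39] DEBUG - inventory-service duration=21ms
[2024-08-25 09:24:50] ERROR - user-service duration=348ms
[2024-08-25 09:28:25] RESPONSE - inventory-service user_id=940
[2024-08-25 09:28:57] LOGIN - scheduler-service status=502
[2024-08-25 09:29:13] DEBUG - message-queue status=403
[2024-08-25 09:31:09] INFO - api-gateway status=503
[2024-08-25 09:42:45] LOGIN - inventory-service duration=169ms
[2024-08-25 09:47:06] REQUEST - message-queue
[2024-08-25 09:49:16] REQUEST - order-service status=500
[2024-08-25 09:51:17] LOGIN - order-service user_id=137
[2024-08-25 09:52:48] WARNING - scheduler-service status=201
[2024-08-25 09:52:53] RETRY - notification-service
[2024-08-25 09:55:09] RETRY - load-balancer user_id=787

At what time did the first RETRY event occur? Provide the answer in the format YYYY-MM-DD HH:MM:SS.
2024-08-25 09:52:53

To find the first event:

1. Filter for all RETRY events
2. Sort by timestamp
3. Select the first one
4. Timestamp: 2024-08-25 09:52:53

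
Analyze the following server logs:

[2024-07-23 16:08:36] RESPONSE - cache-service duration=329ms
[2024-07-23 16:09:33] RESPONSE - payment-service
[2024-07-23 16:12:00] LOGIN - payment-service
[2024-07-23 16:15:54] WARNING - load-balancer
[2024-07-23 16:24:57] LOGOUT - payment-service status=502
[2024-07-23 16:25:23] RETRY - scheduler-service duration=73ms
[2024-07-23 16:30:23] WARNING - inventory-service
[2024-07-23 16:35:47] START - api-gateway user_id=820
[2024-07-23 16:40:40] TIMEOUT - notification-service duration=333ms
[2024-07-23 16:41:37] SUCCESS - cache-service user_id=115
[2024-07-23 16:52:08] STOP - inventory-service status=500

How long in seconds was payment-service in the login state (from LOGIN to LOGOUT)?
777

To calculate state duration:

1. Find LOGIN event for payment-service: 2024-07-23 16:12:00
2. Find LOGOUT event for payment-service: 2024-07-23 16:24:57
3. Calculate duration: 2024-07-23 16:24:57 - 2024-07-23 16:12:00 = 777 seconds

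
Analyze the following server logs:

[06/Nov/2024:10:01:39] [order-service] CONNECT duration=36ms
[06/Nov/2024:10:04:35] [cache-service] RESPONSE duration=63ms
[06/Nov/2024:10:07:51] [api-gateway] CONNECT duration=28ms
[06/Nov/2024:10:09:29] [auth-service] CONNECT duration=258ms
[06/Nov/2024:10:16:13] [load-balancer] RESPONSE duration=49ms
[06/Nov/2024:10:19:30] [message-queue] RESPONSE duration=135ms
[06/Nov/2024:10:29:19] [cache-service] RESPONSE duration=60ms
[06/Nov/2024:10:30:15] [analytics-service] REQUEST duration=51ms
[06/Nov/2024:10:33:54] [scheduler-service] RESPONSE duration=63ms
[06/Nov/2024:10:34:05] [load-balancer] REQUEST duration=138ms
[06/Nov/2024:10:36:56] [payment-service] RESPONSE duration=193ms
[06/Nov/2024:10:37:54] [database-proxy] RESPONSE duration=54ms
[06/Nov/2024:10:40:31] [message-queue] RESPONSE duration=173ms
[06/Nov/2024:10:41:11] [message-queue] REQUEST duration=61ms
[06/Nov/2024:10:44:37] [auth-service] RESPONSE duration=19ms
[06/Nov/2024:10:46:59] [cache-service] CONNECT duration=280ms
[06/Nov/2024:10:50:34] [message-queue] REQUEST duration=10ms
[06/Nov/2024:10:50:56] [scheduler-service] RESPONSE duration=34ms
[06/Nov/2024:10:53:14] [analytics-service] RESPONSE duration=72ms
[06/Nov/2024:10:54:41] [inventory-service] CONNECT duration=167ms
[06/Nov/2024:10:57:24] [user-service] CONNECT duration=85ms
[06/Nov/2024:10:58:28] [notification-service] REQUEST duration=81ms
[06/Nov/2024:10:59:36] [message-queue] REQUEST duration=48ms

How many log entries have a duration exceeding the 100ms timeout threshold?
7

To count timeouts:

1. Threshold: 100ms
2. Extract duration from each log entry
3. Count entries where duration > 100
4. Timeout count: 7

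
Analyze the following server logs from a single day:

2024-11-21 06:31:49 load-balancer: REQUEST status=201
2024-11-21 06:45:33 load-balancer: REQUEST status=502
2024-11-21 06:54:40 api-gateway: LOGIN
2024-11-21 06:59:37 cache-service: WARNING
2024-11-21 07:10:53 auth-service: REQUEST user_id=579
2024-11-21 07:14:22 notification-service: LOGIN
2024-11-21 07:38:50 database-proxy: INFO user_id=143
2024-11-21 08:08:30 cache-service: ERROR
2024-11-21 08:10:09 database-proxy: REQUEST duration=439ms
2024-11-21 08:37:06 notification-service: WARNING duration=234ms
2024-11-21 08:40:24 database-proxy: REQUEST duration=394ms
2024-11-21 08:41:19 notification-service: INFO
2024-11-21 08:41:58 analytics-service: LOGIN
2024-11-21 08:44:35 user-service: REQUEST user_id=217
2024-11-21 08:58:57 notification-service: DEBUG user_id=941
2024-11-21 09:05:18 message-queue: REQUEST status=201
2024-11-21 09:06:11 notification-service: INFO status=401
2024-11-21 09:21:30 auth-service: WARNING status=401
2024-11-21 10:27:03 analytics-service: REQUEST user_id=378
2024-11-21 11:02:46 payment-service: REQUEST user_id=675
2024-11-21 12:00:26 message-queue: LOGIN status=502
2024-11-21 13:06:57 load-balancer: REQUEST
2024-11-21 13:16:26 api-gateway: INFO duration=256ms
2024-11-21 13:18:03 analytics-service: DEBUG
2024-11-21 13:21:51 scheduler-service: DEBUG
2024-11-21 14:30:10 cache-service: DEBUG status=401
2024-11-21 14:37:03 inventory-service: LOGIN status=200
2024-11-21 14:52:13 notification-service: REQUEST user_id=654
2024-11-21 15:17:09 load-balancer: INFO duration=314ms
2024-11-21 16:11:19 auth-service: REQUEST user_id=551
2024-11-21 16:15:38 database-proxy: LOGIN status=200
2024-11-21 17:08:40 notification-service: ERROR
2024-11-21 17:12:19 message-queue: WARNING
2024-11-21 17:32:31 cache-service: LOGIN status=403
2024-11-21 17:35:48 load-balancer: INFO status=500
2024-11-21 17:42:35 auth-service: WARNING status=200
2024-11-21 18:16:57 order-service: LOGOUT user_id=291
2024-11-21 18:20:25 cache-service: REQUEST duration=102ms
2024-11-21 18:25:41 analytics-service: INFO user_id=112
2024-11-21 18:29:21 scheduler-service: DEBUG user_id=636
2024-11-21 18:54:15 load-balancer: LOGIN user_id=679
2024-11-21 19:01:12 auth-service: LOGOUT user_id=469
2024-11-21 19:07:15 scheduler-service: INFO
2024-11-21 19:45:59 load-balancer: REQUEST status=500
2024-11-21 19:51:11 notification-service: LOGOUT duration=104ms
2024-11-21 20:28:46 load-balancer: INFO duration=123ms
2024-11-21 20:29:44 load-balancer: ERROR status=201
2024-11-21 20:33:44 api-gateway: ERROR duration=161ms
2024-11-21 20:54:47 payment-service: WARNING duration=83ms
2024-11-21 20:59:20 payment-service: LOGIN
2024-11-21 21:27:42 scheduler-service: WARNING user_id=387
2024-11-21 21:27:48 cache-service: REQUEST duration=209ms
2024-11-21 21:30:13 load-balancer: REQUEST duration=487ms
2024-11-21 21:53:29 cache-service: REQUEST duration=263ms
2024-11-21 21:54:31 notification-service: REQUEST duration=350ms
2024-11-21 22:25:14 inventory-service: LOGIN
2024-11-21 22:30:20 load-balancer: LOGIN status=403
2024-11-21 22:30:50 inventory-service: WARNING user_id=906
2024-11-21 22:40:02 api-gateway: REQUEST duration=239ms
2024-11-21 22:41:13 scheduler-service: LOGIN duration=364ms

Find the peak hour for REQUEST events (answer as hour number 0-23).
21

To find the peak hour:

1. Group all REQUEST events by hour
2. Count events in each hour
3. Find hour with maximum count
4. Peak hour: 21 (with 4 events)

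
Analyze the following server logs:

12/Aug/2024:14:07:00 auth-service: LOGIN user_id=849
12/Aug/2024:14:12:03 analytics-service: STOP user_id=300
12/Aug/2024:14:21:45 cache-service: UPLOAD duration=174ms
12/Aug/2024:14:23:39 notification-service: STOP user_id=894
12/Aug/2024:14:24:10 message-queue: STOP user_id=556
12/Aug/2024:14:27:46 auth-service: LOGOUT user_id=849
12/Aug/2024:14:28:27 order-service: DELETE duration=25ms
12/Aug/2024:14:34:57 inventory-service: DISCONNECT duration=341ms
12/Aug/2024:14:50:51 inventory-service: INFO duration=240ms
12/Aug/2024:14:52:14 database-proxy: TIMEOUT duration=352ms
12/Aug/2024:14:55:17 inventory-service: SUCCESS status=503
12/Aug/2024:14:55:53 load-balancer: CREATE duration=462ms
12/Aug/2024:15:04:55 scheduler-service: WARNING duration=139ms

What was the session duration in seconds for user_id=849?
1246

To calculate session duration:

1. Find LOGIN event for user_id=849: 12/Aug/2024:14:07:00
2. Find LOGOUT event for user_id=849: 12/Aug/2024:14:27:46
3. Session duration: 12/Aug/2024:14:27:46 - 12/Aug/2024:14:07:00 = 1246 seconds (20 minutes)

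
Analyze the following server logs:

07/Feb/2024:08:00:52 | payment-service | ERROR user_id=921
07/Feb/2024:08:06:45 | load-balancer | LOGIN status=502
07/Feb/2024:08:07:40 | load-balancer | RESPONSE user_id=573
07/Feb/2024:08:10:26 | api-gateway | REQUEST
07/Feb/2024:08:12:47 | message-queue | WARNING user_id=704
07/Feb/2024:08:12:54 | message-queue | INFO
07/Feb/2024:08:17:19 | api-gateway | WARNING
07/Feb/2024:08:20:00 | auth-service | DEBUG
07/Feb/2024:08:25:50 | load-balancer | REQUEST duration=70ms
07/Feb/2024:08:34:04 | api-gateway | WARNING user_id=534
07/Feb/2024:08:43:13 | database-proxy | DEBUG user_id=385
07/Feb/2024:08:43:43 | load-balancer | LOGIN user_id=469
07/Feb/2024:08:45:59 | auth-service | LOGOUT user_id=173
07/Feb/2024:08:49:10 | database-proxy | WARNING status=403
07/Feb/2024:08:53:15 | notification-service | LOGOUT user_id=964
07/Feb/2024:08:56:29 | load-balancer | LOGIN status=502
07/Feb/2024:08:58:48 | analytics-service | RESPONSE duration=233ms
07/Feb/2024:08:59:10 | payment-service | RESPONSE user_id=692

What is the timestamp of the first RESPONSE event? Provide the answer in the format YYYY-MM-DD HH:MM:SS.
2024-02-07 08:07:40

To find the first event:

1. Filter for all RESPONSE events
2. Sort by timestamp
3. Select the first one
4. Timestamp: 2024-02-07 08:07:40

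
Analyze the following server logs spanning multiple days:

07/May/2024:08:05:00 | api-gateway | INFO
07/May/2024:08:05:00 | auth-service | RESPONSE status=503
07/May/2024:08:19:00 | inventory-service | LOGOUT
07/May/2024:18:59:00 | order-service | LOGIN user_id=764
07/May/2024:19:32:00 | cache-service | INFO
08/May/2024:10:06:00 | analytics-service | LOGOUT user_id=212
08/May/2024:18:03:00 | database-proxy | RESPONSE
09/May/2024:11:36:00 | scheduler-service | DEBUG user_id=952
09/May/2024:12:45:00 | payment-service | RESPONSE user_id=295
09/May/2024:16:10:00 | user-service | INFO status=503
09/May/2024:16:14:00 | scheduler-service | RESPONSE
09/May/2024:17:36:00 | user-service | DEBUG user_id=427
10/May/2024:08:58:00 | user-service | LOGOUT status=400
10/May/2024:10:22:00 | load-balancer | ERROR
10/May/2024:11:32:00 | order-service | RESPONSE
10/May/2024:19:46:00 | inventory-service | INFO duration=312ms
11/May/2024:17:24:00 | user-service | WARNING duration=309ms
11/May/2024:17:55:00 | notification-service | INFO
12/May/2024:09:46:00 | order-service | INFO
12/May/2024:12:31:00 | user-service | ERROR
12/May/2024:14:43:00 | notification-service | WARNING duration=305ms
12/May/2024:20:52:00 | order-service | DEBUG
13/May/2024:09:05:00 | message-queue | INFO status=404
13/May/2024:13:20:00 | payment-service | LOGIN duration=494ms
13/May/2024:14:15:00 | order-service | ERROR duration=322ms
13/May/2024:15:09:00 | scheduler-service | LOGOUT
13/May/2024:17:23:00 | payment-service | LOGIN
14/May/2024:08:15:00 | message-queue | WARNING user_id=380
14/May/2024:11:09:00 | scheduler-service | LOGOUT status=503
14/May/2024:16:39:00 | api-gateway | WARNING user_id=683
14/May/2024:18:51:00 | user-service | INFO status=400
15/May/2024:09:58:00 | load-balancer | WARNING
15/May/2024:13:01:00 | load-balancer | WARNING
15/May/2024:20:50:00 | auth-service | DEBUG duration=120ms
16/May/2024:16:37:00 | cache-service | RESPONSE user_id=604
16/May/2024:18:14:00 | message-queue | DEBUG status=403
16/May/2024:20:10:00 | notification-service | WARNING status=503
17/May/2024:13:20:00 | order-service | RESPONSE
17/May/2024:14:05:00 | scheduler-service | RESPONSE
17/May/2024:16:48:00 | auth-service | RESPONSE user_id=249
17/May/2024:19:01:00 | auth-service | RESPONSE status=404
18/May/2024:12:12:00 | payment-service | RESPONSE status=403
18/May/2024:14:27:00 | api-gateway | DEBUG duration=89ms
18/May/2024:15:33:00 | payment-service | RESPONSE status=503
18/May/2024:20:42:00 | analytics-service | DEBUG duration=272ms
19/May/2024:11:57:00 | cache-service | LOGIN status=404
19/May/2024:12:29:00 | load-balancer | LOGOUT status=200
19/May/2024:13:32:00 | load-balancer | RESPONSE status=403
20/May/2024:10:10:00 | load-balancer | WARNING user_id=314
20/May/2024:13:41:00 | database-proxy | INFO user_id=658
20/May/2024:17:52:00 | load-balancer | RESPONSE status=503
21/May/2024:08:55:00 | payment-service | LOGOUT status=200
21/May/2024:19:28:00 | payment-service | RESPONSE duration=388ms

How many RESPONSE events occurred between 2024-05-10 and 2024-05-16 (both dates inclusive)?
2

To filter by date range:

1. Date range: 2024-05-10 through 2024-05-16, both dates inclusive
2. Filter for RESPONSE events whose date falls in this range
3. Count matching events: 2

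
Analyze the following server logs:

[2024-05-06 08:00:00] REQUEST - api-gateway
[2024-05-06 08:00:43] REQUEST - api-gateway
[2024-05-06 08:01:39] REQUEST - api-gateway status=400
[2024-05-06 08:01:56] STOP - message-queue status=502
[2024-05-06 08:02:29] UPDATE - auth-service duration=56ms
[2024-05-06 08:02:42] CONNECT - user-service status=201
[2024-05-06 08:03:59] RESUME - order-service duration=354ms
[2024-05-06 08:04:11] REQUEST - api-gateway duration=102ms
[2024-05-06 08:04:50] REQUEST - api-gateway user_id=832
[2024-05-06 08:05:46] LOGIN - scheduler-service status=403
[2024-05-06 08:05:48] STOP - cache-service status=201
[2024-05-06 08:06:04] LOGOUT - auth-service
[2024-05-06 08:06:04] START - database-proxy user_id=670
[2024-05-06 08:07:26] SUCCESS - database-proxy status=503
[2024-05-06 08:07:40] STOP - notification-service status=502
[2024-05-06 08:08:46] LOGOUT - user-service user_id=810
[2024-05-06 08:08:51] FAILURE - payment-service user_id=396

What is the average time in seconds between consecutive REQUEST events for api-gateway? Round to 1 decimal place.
72.5

To calculate average interval:

1. Find all REQUEST events for api-gateway in order
2. Calculate time gaps between consecutive events
3. Compute mean of gaps: 290 / 4 = 72.5 seconds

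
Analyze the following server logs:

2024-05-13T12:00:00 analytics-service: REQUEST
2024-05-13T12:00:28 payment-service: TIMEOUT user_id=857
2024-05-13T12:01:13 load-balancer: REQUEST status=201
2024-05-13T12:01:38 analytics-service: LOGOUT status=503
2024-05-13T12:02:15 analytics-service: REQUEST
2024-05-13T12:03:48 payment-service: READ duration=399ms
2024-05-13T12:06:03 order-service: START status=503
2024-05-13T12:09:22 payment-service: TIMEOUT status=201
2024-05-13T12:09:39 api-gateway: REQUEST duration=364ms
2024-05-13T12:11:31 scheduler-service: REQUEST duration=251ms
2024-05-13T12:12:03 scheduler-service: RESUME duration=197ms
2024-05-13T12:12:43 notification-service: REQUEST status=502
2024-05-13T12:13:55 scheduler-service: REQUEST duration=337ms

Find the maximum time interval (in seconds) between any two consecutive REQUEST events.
444

To find the longest gap:

1. Extract all REQUEST events in chronological order
2. Calculate time differences between consecutive events
3. Find the maximum difference
4. Longest gap: 444 seconds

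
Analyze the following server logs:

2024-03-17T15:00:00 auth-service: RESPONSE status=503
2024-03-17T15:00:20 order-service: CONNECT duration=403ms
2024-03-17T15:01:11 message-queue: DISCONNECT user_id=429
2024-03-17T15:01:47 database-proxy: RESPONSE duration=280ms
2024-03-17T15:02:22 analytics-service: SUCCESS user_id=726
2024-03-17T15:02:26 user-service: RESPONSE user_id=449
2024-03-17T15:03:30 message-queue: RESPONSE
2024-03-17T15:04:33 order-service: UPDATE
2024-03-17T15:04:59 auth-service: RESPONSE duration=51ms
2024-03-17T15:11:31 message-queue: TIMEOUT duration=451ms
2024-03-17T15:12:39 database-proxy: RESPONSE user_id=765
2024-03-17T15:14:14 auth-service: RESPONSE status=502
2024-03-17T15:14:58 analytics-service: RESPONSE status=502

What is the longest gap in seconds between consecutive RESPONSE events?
460

To find the longest gap:

1. Extract all RESPONSE events in chronological order
2. Calculate time differences between consecutive events
3. Find the maximum difference
4. Longest gap: 460 seconds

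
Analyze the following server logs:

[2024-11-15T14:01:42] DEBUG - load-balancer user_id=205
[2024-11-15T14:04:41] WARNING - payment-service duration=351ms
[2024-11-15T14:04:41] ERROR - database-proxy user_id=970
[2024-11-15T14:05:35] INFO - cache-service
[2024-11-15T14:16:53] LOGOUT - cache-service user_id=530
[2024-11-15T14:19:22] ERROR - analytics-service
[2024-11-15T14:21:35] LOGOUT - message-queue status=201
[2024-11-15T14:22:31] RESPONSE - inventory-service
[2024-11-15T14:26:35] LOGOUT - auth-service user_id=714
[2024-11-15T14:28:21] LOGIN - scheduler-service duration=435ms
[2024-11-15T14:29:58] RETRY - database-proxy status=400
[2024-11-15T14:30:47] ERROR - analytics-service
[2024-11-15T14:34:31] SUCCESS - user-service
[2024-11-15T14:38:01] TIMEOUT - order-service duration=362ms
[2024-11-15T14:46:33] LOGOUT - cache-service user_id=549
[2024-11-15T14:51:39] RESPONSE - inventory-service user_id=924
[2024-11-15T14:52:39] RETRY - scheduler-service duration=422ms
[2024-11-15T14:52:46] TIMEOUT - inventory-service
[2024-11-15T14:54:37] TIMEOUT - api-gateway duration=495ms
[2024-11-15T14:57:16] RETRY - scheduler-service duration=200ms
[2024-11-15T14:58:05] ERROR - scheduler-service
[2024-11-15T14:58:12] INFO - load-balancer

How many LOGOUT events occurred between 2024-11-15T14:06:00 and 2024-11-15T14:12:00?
0

To count events in the time window:

1. Window boundaries: 2024-11-15T14:06:00 to 2024-11-15T14:12:00
2. Filter for LOGOUT events within this window
3. Count matching events: 0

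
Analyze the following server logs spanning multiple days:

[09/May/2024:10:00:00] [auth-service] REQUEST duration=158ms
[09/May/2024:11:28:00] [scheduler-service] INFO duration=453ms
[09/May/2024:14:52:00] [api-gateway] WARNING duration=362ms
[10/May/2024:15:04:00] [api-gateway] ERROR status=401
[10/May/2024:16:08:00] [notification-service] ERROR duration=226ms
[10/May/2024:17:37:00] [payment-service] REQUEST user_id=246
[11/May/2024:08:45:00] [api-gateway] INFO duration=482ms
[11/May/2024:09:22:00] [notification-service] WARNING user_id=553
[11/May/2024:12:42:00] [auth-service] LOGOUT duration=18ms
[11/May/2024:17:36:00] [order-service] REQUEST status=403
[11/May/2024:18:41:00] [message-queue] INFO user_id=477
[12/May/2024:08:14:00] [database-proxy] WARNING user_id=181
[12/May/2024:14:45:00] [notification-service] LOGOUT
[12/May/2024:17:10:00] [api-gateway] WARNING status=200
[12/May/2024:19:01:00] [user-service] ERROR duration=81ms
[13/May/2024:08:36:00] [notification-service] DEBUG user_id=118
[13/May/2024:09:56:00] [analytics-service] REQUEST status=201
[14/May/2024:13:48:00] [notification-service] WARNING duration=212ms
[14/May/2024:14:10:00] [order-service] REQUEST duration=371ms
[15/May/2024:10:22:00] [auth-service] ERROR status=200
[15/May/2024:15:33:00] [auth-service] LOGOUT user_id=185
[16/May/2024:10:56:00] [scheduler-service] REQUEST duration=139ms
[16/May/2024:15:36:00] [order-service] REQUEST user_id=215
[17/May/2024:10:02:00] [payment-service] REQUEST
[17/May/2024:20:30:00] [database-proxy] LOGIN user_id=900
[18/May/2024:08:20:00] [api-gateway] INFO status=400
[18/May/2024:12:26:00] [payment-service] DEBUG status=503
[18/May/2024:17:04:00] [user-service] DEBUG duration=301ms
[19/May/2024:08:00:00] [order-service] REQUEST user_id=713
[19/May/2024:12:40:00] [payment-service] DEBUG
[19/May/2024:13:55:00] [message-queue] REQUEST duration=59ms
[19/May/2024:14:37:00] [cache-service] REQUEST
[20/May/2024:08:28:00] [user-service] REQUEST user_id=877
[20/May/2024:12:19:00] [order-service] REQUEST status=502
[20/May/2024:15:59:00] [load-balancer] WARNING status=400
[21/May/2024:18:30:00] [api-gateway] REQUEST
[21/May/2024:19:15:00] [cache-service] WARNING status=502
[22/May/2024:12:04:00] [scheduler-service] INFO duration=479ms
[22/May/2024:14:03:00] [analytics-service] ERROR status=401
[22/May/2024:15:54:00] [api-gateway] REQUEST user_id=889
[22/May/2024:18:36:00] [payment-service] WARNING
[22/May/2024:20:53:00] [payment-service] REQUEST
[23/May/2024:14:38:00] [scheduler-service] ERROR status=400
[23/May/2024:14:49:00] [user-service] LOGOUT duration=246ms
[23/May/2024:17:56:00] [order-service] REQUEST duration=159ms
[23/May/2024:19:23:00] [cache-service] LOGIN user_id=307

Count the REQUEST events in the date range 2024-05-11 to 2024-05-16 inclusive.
5

To filter by date range:

1. Date range: 2024-05-11 through 2024-05-16, both dates inclusive
2. Filter for REQUEST events whose date falls in this range
3. Count matching events: 5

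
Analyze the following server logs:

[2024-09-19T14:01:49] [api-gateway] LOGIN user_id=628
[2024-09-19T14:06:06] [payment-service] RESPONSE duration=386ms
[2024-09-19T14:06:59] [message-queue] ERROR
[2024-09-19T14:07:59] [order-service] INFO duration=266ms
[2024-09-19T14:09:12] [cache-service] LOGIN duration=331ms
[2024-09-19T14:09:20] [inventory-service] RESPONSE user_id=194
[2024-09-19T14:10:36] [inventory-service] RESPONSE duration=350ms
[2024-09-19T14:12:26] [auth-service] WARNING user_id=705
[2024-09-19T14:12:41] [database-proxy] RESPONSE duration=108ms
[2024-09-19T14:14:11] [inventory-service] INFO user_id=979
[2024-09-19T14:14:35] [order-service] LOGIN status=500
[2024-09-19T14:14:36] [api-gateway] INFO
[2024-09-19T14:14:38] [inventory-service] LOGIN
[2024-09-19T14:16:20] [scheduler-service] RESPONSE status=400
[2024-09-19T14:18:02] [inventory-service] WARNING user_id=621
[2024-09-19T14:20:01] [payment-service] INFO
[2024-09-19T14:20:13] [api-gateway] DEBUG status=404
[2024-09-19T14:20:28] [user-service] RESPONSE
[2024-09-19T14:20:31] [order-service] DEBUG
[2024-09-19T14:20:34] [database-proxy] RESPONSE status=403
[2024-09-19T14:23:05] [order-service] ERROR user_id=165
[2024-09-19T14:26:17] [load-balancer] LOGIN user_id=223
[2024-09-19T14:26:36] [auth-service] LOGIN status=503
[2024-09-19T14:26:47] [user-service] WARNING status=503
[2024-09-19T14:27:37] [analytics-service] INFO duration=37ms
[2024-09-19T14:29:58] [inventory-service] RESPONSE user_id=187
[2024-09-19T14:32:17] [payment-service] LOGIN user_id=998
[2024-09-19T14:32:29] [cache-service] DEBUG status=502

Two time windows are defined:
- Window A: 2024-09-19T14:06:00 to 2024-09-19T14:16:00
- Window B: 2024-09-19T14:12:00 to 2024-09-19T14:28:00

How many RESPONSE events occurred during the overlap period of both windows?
1

To find overlap events:

1. Window A: 2024-09-19T14:06:00 to 2024-09-19T14:16:00
2. Window B: 2024-09-19T14:12:00 to 2024-09-19T14:28:00
3. Overlap period: 2024-09-19T14:12:00 to 2024-09-19T14:16:00
4. Count RESPONSE events in overlap: 1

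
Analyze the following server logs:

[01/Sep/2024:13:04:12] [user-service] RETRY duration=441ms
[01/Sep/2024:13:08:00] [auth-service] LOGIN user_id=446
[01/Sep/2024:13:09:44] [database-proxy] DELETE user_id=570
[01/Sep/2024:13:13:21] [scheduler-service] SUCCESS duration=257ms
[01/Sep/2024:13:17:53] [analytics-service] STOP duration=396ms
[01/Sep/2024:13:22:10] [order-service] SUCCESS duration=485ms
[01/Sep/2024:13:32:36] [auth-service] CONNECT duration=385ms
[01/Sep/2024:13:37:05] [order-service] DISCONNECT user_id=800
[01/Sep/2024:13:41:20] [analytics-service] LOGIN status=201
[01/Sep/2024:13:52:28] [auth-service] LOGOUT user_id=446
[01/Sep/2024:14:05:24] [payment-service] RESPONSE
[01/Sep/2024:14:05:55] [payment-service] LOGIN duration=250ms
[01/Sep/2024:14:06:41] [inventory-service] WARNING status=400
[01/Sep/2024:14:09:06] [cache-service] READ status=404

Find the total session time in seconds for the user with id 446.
2668

To calculate session duration:

1. Find LOGIN event for user_id=446: 01/Sep/2024:13:08:00
2. Find LOGOUT event for user_id=446: 01/Sep/2024:13:52:28
3. Session duration: 01/Sep/2024:13:52:28 - 01/Sep/2024:13:08:00 = 2668 seconds (44 minutes)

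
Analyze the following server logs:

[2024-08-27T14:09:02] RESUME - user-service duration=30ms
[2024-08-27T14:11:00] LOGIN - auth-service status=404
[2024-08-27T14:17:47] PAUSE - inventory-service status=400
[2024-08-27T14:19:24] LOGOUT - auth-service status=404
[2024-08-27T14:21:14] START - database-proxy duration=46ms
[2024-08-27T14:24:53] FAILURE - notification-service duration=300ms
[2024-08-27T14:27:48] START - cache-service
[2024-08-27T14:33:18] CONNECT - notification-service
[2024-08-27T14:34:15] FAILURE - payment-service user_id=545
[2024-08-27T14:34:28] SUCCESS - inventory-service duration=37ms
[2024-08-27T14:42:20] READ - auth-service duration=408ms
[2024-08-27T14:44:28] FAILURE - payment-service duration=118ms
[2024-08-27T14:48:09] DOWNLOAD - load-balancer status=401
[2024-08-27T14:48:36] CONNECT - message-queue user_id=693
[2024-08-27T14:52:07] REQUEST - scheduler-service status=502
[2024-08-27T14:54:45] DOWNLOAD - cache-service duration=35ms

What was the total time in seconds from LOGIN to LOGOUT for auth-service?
504

To calculate state duration:

1. Find LOGIN event for auth-service: 2024-08-27T14:11:00
2. Find LOGOUT event for auth-service: 2024-08-27T14:19:24
3. Calculate duration: 2024-08-27T14:19:24 - 2024-08-27T14:11:00 = 504 seconds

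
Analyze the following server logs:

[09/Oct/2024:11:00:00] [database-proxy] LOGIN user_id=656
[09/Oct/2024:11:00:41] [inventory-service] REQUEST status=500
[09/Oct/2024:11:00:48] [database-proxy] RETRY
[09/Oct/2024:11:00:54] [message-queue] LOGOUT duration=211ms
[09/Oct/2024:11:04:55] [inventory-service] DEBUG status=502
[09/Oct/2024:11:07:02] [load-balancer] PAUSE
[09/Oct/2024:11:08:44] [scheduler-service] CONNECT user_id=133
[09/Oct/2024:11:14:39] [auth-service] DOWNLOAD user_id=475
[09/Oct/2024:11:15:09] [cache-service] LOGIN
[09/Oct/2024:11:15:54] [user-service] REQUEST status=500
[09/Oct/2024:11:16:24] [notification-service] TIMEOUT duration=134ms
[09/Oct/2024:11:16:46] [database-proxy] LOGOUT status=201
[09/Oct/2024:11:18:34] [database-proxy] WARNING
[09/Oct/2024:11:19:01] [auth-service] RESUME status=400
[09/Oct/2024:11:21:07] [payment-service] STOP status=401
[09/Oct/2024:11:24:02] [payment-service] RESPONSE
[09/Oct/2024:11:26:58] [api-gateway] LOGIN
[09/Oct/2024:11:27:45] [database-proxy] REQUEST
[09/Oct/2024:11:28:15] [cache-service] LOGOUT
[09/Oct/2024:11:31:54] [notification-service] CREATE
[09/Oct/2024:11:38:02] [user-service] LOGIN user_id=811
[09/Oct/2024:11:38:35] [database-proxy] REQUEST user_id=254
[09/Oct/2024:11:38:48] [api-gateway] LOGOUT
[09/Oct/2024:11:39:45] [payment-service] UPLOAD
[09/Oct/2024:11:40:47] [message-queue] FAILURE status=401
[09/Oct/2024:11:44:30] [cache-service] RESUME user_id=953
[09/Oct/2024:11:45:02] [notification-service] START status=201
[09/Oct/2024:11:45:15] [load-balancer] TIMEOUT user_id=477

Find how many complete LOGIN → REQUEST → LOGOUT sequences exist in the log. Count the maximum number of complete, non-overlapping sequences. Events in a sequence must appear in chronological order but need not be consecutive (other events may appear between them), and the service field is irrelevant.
4

To count sequences:

1. Look for pattern: LOGIN → REQUEST → LOGOUT
2. Greedily scan the log in chronological order, matching each sequence element in turn (ignoring service)
3. Each time the full pattern completes, increment the count and restart matching from the next event
4. Complete non-overlapping sequences found: 4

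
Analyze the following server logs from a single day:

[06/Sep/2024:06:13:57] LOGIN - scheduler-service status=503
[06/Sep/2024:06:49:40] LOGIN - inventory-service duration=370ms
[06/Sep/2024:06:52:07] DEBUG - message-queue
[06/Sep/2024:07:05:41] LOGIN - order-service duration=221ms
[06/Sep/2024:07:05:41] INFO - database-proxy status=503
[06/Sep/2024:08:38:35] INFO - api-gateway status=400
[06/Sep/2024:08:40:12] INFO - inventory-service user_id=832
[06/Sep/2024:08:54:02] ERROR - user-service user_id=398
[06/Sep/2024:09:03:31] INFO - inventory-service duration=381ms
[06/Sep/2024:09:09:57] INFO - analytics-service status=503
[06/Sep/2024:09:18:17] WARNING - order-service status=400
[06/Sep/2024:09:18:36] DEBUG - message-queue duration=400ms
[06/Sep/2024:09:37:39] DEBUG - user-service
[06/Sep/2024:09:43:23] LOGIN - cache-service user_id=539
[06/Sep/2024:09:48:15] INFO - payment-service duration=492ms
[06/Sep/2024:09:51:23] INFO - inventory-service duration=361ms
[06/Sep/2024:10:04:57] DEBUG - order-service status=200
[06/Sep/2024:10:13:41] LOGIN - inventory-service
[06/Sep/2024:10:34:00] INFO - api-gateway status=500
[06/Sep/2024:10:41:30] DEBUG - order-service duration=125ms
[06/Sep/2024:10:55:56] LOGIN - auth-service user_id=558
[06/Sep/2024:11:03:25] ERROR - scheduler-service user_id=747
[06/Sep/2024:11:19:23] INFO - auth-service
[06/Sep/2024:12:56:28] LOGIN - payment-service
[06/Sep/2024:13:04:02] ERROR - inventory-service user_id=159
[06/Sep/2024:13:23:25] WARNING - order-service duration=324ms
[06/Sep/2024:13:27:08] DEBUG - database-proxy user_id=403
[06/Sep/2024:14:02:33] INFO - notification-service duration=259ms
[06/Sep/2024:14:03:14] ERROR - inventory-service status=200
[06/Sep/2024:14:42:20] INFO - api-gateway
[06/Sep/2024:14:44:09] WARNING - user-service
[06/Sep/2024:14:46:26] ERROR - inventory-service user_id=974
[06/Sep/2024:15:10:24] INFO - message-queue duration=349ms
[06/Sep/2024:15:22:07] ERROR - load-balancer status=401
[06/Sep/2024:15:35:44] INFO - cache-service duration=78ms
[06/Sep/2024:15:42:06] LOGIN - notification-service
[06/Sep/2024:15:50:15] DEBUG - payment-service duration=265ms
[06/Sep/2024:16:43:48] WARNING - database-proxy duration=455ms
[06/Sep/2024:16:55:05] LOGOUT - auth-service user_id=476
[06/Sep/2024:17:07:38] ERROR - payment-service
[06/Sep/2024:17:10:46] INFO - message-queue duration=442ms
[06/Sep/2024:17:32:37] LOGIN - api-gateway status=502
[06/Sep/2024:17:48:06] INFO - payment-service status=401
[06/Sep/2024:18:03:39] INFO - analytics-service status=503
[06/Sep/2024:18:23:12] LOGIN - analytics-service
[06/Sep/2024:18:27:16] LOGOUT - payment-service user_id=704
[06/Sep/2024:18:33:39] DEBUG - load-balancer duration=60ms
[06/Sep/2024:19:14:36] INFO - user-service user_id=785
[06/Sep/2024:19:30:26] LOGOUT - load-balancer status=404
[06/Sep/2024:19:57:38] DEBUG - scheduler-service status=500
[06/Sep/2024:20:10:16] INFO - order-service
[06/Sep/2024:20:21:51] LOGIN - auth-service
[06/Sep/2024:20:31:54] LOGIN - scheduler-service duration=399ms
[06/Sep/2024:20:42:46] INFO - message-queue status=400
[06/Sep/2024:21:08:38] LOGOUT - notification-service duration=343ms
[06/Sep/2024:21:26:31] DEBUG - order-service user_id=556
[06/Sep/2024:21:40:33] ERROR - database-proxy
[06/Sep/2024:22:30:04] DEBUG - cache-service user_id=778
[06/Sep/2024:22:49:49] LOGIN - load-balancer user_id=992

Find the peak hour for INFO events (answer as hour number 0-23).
9

To find the peak hour:

1. Group all INFO events by hour
2. Count events in each hour
3. Find hour with maximum count
4. Peak hour: 9 (with 4 events)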